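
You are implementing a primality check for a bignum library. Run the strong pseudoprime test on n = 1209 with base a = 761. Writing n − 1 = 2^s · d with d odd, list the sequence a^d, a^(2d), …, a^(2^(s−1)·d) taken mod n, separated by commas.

n − 1 = 1208 = 2^3 · 151, so s = 3 and d = 151.
x_0 = 761^151 mod 1209 = 110.
x_1 = 110^2 mod 1209 = 10.
x_2 = 10^2 mod 1209 = 100.

110, 10, 100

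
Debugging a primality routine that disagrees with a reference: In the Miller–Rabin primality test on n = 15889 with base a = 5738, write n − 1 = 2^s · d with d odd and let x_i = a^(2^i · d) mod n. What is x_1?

n − 1 = 15888 = 2^4 · 993, so s = 4 and d = 993.
x_0 = 5738^993 mod 15889 = 3750.
x_1 = 3750^2 mod 15889 = 735.

735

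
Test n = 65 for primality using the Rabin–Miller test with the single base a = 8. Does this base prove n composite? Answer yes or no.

no

n − 1 = 64 = 2^6 · 1, so s = 6 and d = 1.
x_0 = 8^1 mod 65 = 8.
x_0 is neither 1 nor 64, so continue squaring.
x_1 = 8^2 mod 65 = 64.
x_1 ≡ −1, so 8 is not a witness.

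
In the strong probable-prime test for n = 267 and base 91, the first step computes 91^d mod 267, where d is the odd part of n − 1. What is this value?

n − 1 = 266 = 2^1 · 133, so s = 1 and d = 133.
Repeated squaring mod 267: 91^1 ≡ 91, 91^2 ≡ 4, 91^4 ≡ 16, 91^8 ≡ 256, 91^16 ≡ 121, 91^32 ≡ 223, 91^64 ≡ 67, 91^128 ≡ 217.
133 = 128 + 4 + 1, so 91^133 ≡ 217·16·91 ≡ 91 (mod 267).

91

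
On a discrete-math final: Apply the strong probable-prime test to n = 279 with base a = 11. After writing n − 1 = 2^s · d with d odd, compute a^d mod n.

146

n − 1 = 278 = 2^1 · 139, so s = 1 and d = 139.
Repeated squaring mod 279: 11^1 ≡ 11, 11^2 ≡ 121, 11^4 ≡ 133, 11^8 ≡ 112, 11^16 ≡ 268, 11^32 ≡ 121, 11^64 ≡ 133, 11^128 ≡ 112.
139 = 128 + 8 + 2 + 1, so 11^139 ≡ 112·112·121·11 ≡ 146 (mod 279).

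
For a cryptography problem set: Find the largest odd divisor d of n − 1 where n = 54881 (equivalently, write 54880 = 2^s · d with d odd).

1715

Halving: 54880 → 27440 → 13720 → 6860 → 3430 → 1715; 1715 is odd.
So 54880 = 2^5 · 1715.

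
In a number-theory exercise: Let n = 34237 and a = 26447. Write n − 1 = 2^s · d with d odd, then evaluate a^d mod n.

21253

n − 1 = 34236 = 2^2 · 8559, so s = 2 and d = 8559.
26447^8559 mod 34237 = 21253.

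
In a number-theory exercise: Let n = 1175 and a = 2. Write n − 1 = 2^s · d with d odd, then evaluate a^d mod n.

853

n − 1 = 1174 = 2^1 · 587, so s = 1 and d = 587.
2^587 mod 1175 = 853.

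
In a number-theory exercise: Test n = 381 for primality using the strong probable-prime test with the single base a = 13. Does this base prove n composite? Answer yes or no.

yes

n − 1 = 380 = 2^2 · 95, so s = 2 and d = 95.
x_0 = 13^95 mod 381 = 34.
x_0 is neither 1 nor 380, so continue squaring.
x_1 = 34^2 mod 381 = 13.
Reached i = s−1 = 1 without hitting −1: 13 is a Miller–Rabin witness and 381 is composite.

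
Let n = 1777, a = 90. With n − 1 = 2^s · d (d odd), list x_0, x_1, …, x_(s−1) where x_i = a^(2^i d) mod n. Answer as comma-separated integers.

n − 1 = 1776 = 2^4 · 111, so s = 4 and d = 111.
x_0 = 90^111 mod 1777 = 1331.
x_1 = 1331^2 mod 1777 = 1669.
x_2 = 1669^2 mod 1777 = 1002.
x_3 = 1002^2 mod 1777 = 1776.

1331, 1669, 1002, 1776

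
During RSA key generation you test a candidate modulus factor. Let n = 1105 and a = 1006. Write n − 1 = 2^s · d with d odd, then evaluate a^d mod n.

n − 1 = 1104 = 2^4 · 69, so s = 4 and d = 69.
Repeated squaring mod 1105: 1006^1 ≡ 1006, 1006^2 ≡ 961, 1006^4 ≡ 846, 1006^8 ≡ 781, 1006^16 ≡ 1, 1006^32 ≡ 1, 1006^64 ≡ 1.
69 = 64 + 4 + 1, so 1006^69 ≡ 1·846·1006 ≡ 226 (mod 1105).

226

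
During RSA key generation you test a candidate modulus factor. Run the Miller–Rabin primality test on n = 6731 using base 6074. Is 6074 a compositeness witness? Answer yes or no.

yes

n − 1 = 6730 = 2^1 · 3365, so s = 1 and d = 3365.
x_0 = 6074^3365 mod 6731 = 5663.
x_0 ∉ {1, 6730} and s = 1, so 6074 is a Miller–Rabin witness and 6731 is composite.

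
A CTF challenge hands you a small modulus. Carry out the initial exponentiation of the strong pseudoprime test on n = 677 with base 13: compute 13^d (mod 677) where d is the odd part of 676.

1

n − 1 = 676 = 2^2 · 169, so s = 2 and d = 169.
Repeated squaring mod 677: 13^1 ≡ 13, 13^2 ≡ 169, 13^4 ≡ 127, 13^8 ≡ 558, 13^16 ≡ 621, 13^32 ≡ 428, 13^64 ≡ 394, 13^128 ≡ 203.
169 = 128 + 32 + 8 + 1, so 13^169 ≡ 203·428·558·13 ≡ 1 (mod 677).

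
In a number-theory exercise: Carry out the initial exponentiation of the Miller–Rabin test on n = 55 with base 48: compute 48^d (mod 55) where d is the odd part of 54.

27

n − 1 = 54 = 2^1 · 27, so s = 1 and d = 27.
48^27 mod 55 = 27.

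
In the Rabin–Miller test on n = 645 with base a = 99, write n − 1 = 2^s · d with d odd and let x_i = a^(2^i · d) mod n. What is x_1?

n − 1 = 644 = 2^2 · 161, so s = 2 and d = 161.
Repeated squaring mod 645: 99^1 ≡ 99, 99^2 ≡ 126, 99^4 ≡ 396, 99^8 ≡ 81, 99^16 ≡ 111, 99^32 ≡ 66, 99^64 ≡ 486, 99^128 ≡ 126.
161 = 128 + 32 + 1, so 99^161 ≡ 126·66·99 ≡ 264 (mod 645).
x_0 = 264.
x_1 = 264^2 mod 645 = 36.

36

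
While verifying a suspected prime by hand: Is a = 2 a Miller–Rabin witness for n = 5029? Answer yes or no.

n − 1 = 5028 = 2^2 · 1257, so s = 2 and d = 1257.
x_0 = 2^1257 mod 5029 = 1889.
x_0 is neither 1 nor 5028, so continue squaring.
x_1 = 1889^2 mod 5029 = 2760.
Reached i = s−1 = 1 without hitting −1: 2 is a Miller–Rabin witness and 5029 is composite.

yes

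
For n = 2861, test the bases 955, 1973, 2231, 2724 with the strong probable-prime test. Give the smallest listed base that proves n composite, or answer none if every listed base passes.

none

n − 1 = 2860 = 2^2 · 715, so s = 2 and d = 715.
Base 955: x_0 = 955^715 mod 2861 = 1202. x_0 is neither 1 nor 2860, so continue squaring. x_1 = 1202^2 mod 2861 = 2860. x_1 ≡ −1, so 955 is not a witness.
Base 1973: x_0 = 1973^715 mod 2861 = 1. x_0 = 1, so 1973 is not a witness.
Base 2231: x_0 = 2231^715 mod 2861 = 1. x_0 = 1, so 2231 is not a witness.
Base 2724: x_0 = 2724^715 mod 2861 = 2860. x_0 = 2860 ≡ −1, so 2724 is not a witness.
No listed base is a witness for 2861.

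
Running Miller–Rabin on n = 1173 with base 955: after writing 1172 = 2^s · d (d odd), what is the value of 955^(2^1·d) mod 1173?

739

n − 1 = 1172 = 2^2 · 293, so s = 2 and d = 293.
x_0 = 955^293 mod 1173 = 430.
x_1 = 430^2 mod 1173 = 739.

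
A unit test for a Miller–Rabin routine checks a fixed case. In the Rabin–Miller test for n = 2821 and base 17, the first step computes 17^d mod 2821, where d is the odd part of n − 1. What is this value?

n − 1 = 2820 = 2^2 · 705, so s = 2 and d = 705.
Repeated squaring mod 2821: 17^1 ≡ 17, 17^2 ≡ 289, 17^4 ≡ 1712, 17^8 ≡ 2746, 17^16 ≡ 2804, 17^32 ≡ 289, 17^64 ≡ 1712, 17^128 ≡ 2746, 17^256 ≡ 2804, 17^512 ≡ 289.
705 = 512 + 128 + 64 + 1, so 17^705 ≡ 289·2746·1712·17 ≡ 2820 (mod 2821).

2820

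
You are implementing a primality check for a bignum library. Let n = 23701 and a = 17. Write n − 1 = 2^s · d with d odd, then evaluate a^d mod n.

n − 1 = 23700 = 2^2 · 5925, so s = 2 and d = 5925.
17^5925 mod 23701 = 13965.

13965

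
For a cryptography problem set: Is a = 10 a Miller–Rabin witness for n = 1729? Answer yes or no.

n − 1 = 1728 = 2^6 · 27, so s = 6 and d = 27.
Repeated squaring mod 1729: 10^1 ≡ 10, 10^2 ≡ 100, 10^4 ≡ 1355, 10^8 ≡ 1556, 10^16 ≡ 536.
27 = 16 + 8 + 2 + 1, so 10^27 ≡ 536·1556·100·10 ≡ 1728 (mod 1729).
x_0 = 10^27 mod 1729 = 1728.
x_0 = 1728 ≡ −1, so 10 is not a witness.

no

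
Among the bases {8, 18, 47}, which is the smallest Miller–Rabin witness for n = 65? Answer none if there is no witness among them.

n − 1 = 64 = 2^6 · 1, so s = 6 and d = 1.
Base 8: x_0 = 8^1 mod 65 = 8. x_0 is neither 1 nor 64, so continue squaring. x_1 = 8^2 mod 65 = 64. x_1 ≡ −1, so 8 is not a witness.
Base 18: x_0 = 18^1 mod 65 = 18. x_0 is neither 1 nor 64, so continue squaring. x_1 = 18^2 mod 65 = 64. x_1 ≡ −1, so 18 is not a witness.
Base 47: x_0 = 47^1 mod 65 = 47. x_0 is neither 1 nor 64, so continue squaring. x_1 = 47^2 mod 65 = 64. x_1 ≡ −1, so 47 is not a witness.
No listed base is a witness for 65.

none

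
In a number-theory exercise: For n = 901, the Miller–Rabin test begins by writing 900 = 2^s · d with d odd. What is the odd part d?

225

Halving: 900 → 450 → 225; 225 is odd.
So 900 = 2^2 · 225.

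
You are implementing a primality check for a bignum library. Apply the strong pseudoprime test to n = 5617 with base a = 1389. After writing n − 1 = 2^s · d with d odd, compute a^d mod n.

5335

n − 1 = 5616 = 2^4 · 351, so s = 4 and d = 351.
1389^351 mod 5617 = 5335.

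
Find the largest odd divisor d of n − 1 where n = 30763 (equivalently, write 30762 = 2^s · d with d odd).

Halving: 30762 → 15381; 15381 is odd.
So 30762 = 2^1 · 15381.

15381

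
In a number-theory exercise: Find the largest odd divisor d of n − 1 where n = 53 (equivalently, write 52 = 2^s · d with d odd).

13

Halving: 52 → 26 → 13; 13 is odd.
So 52 = 2^2 · 13.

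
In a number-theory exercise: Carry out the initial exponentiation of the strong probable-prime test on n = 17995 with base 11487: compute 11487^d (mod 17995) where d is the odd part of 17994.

n − 1 = 17994 = 2^1 · 8997, so s = 1 and d = 8997.
Repeated squaring mod 17995: 11487^1 ≡ 11487, 11487^2 ≡ 11829, 11487^4 ≡ 14116, 11487^8 ≡ 2821, 11487^16 ≡ 4251, 11487^32 ≡ 4021, 11487^64 ≡ 8931, 11487^128 ≡ 8921, 11487^256 ≡ 10351, 11487^512 ≡ 971, 11487^1024 ≡ 7101, 11487^2048 ≡ 2211, 11487^4096 ≡ 11876, 11487^8192 ≡ 12561.
8997 = 8192 + 512 + 256 + 32 + 4 + 1, so 11487^8997 ≡ 12561·971·10351·4021·14116·11487 ≡ 7982 (mod 17995).

7982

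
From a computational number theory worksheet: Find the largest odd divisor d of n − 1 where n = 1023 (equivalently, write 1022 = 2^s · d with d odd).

Halving: 1022 → 511; 511 is odd.
So 1022 = 2^1 · 511.

511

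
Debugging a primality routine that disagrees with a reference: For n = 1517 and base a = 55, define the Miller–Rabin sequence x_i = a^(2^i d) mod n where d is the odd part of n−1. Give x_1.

n − 1 = 1516 = 2^2 · 379, so s = 2 and d = 379.
By repeated squaring, 55^379 ≡ 981 (mod 1517).
x_0 = 981.
x_1 = 981^2 mod 1517 = 583.

583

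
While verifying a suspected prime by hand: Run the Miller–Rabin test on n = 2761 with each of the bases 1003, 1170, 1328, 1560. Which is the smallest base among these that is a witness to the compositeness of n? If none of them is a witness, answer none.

n − 1 = 2760 = 2^3 · 345, so s = 3 and d = 345.
Base 1003: x_0 = 1003^345 mod 2761 = 2760. x_0 = 2760 ≡ −1, so 1003 is not a witness.
Base 1170: x_0 = 1170^345 mod 2761 = 2003. x_0 is neither 1 nor 2760, so continue squaring. x_1 = 2003^2 mod 2761 = 276. x_2 = 276^2 mod 2761 = 1629. Reached i = s−1 = 2 without hitting −1: 1170 is a Miller–Rabin witness and 2761 is composite.
Base 1328: x_0 = 1328^345 mod 2761 = 351. x_0 is neither 1 nor 2760, so continue squaring. x_1 = 351^2 mod 2761 = 1717. x_2 = 1717^2 mod 2761 = 2102. Reached i = s−1 = 2 without hitting −1: 1328 is a Miller–Rabin witness and 2761 is composite.
Base 1560: x_0 = 1560^345 mod 2761 = 2234. x_0 is neither 1 nor 2760, so continue squaring. x_1 = 2234^2 mod 2761 = 1629. x_2 = 1629^2 mod 2761 = 320. Reached i = s−1 = 2 without hitting −1: 1560 is a Miller–Rabin witness and 2761 is composite.
The smallest witness among the given bases is 1170.

1170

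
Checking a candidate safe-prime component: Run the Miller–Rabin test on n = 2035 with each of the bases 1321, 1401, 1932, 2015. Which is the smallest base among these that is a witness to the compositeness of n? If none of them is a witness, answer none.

1401

n − 1 = 2034 = 2^1 · 1017, so s = 1 and d = 1017.
Base 1321: x_0 = 1321^1017 mod 2035 = 1. x_0 = 1, so 1321 is not a witness.
Base 1401: x_0 = 1401^1017 mod 2035 = 401. x_0 ∉ {1, 2034} and s = 1, so 1401 is a Miller–Rabin witness and 2035 is composite.
Base 1932: x_0 = 1932^1017 mod 2035 = 1227. x_0 ∉ {1, 2034} and s = 1, so 1932 is a Miller–Rabin witness and 2035 is composite.
Base 2015: x_0 = 2015^1017 mod 2035 = 1745. x_0 ∉ {1, 2034} and s = 1, so 2015 is a Miller–Rabin witness and 2035 is composite.
The smallest witness among the given bases is 1401.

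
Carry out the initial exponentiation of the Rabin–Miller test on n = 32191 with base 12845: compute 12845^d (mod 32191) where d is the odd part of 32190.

n − 1 = 32190 = 2^1 · 16095, so s = 1 and d = 16095.
12845^16095 mod 32191 = 1.

1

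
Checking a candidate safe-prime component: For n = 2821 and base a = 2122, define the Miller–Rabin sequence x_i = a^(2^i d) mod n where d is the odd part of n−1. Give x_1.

n − 1 = 2820 = 2^2 · 705, so s = 2 and d = 705.
Repeated squaring mod 2821: 2122^1 ≡ 2122, 2122^2 ≡ 568, 2122^4 ≡ 1030, 2122^8 ≡ 204, 2122^16 ≡ 2122, 2122^32 ≡ 568, 2122^64 ≡ 1030, 2122^128 ≡ 204, 2122^256 ≡ 2122, 2122^512 ≡ 568.
705 = 512 + 128 + 64 + 1, so 2122^705 ≡ 568·204·1030·2122 ≡ 1 (mod 2821).
x_0 = 1.
x_1 = 1^2 mod 2821 = 1.

1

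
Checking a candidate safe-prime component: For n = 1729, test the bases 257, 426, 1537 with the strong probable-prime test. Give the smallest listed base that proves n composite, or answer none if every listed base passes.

n − 1 = 1728 = 2^6 · 27, so s = 6 and d = 27.
Base 257: x_0 = 257^27 mod 1729 = 1728. x_0 = 1728 ≡ −1, so 257 is not a witness.
Base 426: x_0 = 426^27 mod 1729 = 1728. x_0 = 1728 ≡ −1, so 426 is not a witness.
Base 1537: x_0 = 1537^27 mod 1729 = 1. x_0 = 1, so 1537 is not a witness.
No listed base is a witness for 1729.

none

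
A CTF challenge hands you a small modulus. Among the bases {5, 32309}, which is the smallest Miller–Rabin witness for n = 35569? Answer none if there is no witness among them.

none

n − 1 = 35568 = 2^4 · 2223, so s = 4 and d = 2223.
Base 5: x_0 = 5^2223 mod 35569 = 3892. x_0 is neither 1 nor 35568, so continue squaring. x_1 = 3892^2 mod 35569 = 30839. x_2 = 30839^2 mod 35569 = 35568. x_2 ≡ −1, so 5 is not a witness.
Base 32309: x_0 = 32309^2223 mod 35569 = 15582. x_0 is neither 1 nor 35568, so continue squaring. x_1 = 15582^2 mod 35569 = 4730. x_2 = 4730^2 mod 35569 = 35568. x_2 ≡ −1, so 32309 is not a witness.
No listed base is a witness for 35569.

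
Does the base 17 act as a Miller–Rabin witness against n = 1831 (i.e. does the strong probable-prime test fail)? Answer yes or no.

no

n − 1 = 1830 = 2^1 · 915, so s = 1 and d = 915.
Repeated squaring mod 1831: 17^1 ≡ 17, 17^2 ≡ 289, 17^4 ≡ 1126, 17^8 ≡ 824, 17^16 ≡ 1506, 17^32 ≡ 1258, 17^64 ≡ 580, 17^128 ≡ 1327, 17^256 ≡ 1338, 17^512 ≡ 1357.
915 = 512 + 256 + 128 + 16 + 2 + 1, so 17^915 ≡ 1357·1338·1327·1506·289·17 ≡ 1830 (mod 1831).
x_0 = 17^915 mod 1831 = 1830.
x_0 = 1830 ≡ −1, so 17 is not a witness.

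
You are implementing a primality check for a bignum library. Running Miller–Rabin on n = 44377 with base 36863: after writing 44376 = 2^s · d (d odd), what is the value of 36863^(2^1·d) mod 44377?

9868

n − 1 = 44376 = 2^3 · 5547, so s = 3 and d = 5547.
x_0 = 36863^5547 mod 44377 = 35569.
x_1 = 35569^2 mod 44377 = 9868.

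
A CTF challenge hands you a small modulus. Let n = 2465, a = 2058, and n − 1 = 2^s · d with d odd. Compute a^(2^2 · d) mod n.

n − 1 = 2464 = 2^5 · 77, so s = 5 and d = 77.
x_0 = 2058^77 mod 2465 = 2058.
x_1 = 2058^2 mod 2465 = 494.
x_2 = 494^2 mod 2465 = 1.

1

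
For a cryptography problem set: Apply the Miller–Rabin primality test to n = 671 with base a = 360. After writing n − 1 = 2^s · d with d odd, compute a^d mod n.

395

n − 1 = 670 = 2^1 · 335, so s = 1 and d = 335.
By repeated squaring, 360^335 ≡ 395 (mod 671).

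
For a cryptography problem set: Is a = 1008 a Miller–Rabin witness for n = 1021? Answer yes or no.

n − 1 = 1020 = 2^2 · 255, so s = 2 and d = 255.
x_0 = 1008^255 mod 1021 = 647.
x_0 is neither 1 nor 1020, so continue squaring.
x_1 = 647^2 mod 1021 = 1020.
x_1 ≡ −1, so 1008 is not a witness.

no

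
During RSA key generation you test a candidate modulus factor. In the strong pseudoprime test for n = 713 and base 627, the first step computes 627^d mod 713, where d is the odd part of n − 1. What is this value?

n − 1 = 712 = 2^3 · 89, so s = 3 and d = 89.
Repeated squaring mod 713: 627^1 ≡ 627, 627^2 ≡ 266, 627^4 ≡ 169, 627^8 ≡ 41, 627^16 ≡ 255, 627^32 ≡ 142, 627^64 ≡ 200.
89 = 64 + 16 + 8 + 1, so 627^89 ≡ 200·255·41·627 ≡ 443 (mod 713).

443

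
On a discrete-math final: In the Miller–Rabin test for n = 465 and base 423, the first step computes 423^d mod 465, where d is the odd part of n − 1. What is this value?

n − 1 = 464 = 2^4 · 29, so s = 4 and d = 29.
Repeated squaring mod 465: 423^1 ≡ 423, 423^2 ≡ 369, 423^4 ≡ 381, 423^8 ≡ 81, 423^16 ≡ 51.
29 = 16 + 8 + 4 + 1, so 423^29 ≡ 51·81·381·423 ≡ 138 (mod 465).

138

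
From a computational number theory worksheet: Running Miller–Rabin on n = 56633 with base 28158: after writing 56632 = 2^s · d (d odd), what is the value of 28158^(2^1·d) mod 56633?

1

n − 1 = 56632 = 2^3 · 7079, so s = 3 and d = 7079.
Repeated squaring mod 56633: 28158^1 ≡ 28158, 28158^2 ≡ 10964, 28158^4 ≡ 34070, 28158^8 ≡ 14932, 28158^16 ≡ 503, 28158^32 ≡ 26477, 28158^64 ≡ 28255, 28158^128 ≡ 46257, 28158^256 ≡ 2043, 28158^512 ≡ 39640, 28158^1024 ≡ 47015, 28158^2048 ≡ 24235, 28158^4096 ≡ 51015.
7079 = 4096 + 2048 + 512 + 256 + 128 + 32 + 4 + 2 + 1, so 28158^7079 ≡ 51015·24235·39640·2043·46257·26477·34070·10964·28158 ≡ 1 (mod 56633).
x_0 = 1.
x_1 = 1^2 mod 56633 = 1.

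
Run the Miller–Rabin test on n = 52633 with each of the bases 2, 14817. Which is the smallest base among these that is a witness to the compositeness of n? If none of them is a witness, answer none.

n − 1 = 52632 = 2^3 · 6579, so s = 3 and d = 6579.
Base 2: x_0 = 2^6579 mod 52633 = 1. x_0 = 1, so 2 is not a witness.
Base 14817: x_0 = 14817^6579 mod 52633 = 52632. x_0 = 52632 ≡ −1, so 14817 is not a witness.
No listed base is a witness for 52633.

none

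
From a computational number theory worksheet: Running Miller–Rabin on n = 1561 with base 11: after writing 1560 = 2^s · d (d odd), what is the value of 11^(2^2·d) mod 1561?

1345

n − 1 = 1560 = 2^3 · 195, so s = 3 and d = 195.
x_0 = 11^195 mod 1561 = 190.
x_1 = 190^2 mod 1561 = 197.
x_2 = 197^2 mod 1561 = 1345.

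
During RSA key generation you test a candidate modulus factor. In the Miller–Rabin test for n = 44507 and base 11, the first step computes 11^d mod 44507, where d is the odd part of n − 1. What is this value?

n − 1 = 44506 = 2^1 · 22253, so s = 1 and d = 22253.
11^22253 mod 44507 = 44506.

44506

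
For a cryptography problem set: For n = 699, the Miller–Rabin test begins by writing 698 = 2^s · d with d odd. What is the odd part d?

Halving: 698 → 349; 349 is odd.
So 698 = 2^1 · 349.

349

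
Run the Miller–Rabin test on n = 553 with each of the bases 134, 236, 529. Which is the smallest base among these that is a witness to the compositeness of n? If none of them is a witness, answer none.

n − 1 = 552 = 2^3 · 69, so s = 3 and d = 69.
Base 134: x_0 = 134^69 mod 553 = 1. x_0 = 1, so 134 is not a witness.
Base 236: x_0 = 236^69 mod 553 = 552. x_0 = 552 ≡ −1, so 236 is not a witness.
Base 529: x_0 = 529^69 mod 553 = 1. x_0 = 1, so 529 is not a witness.
No listed base is a witness for 553.

none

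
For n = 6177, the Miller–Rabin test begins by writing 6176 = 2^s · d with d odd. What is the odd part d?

Halving: 6176 → 3088 → 1544 → 772 → 386 → 193; 193 is odd.
So 6176 = 2^5 · 193.

193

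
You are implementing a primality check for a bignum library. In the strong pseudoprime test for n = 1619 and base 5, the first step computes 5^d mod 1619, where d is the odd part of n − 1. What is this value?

n − 1 = 1618 = 2^1 · 809, so s = 1 and d = 809.
5^809 mod 1619 = 1.

1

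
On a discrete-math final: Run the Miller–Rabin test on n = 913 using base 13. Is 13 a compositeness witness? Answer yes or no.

n − 1 = 912 = 2^4 · 57, so s = 4 and d = 57.
x_0 = 13^57 mod 913 = 909.
x_0 is neither 1 nor 912, so continue squaring.
x_1 = 909^2 mod 913 = 16.
x_2 = 16^2 mod 913 = 256.
x_3 = 256^2 mod 913 = 713.
Reached i = s−1 = 3 without hitting −1: 13 is a Miller–Rabin witness and 913 is composite.

yes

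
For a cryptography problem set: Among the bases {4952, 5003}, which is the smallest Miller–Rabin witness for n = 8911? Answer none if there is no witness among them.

5003

n − 1 = 8910 = 2^1 · 4455, so s = 1 and d = 4455.
Base 4952: x_0 = 4952^4455 mod 8911 = 8910. x_0 = 8910 ≡ −1, so 4952 is not a witness.
Base 5003: x_0 = 5003^4455 mod 8911 = 2813. x_0 ∉ {1, 8910} and s = 1, so 5003 is a Miller–Rabin witness and 8911 is composite.
The smallest witness among the given bases is 5003.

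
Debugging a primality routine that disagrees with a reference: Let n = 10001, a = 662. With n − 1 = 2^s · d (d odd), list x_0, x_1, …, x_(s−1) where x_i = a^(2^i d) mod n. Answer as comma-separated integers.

904, 7135, 3135, 7243

n − 1 = 10000 = 2^4 · 625, so s = 4 and d = 625.
x_0 = 662^625 mod 10001 = 904.
x_1 = 904^2 mod 10001 = 7135.
x_2 = 7135^2 mod 10001 = 3135.
x_3 = 3135^2 mod 10001 = 7243.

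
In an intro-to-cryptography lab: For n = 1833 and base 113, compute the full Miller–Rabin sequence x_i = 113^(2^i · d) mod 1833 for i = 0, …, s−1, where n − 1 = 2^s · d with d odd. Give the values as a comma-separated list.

n − 1 = 1832 = 2^3 · 229, so s = 3 and d = 229.
x_0 = 113^229 mod 1833 = 1556.
x_1 = 1556^2 mod 1833 = 1576.
x_2 = 1576^2 mod 1833 = 61.

1556, 1576, 61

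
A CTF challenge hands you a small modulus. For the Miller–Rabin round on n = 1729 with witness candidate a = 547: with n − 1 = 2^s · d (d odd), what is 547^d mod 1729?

911

n − 1 = 1728 = 2^6 · 27, so s = 6 and d = 27.
Repeated squaring mod 1729: 547^1 ≡ 547, 547^2 ≡ 92, 547^4 ≡ 1548, 547^8 ≡ 1639, 547^16 ≡ 1184.
27 = 16 + 8 + 2 + 1, so 547^27 ≡ 1184·1639·92·547 ≡ 911 (mod 1729).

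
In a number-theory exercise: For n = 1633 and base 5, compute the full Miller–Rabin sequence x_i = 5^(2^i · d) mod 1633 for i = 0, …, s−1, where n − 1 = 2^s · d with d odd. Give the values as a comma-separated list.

431, 1232, 767, 409, 715

n − 1 = 1632 = 2^5 · 51, so s = 5 and d = 51.
x_0 = 5^51 mod 1633 = 431.
x_1 = 431^2 mod 1633 = 1232.
x_2 = 1232^2 mod 1633 = 767.
x_3 = 767^2 mod 1633 = 409.
x_4 = 409^2 mod 1633 = 715.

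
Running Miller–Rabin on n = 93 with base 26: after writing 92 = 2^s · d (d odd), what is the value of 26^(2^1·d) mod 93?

n − 1 = 92 = 2^2 · 23, so s = 2 and d = 23.
x_0 = 26^23 mod 93 = 68.
x_1 = 68^2 mod 93 = 67.

67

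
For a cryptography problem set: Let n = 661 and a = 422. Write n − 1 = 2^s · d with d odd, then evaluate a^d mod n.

n − 1 = 660 = 2^2 · 165, so s = 2 and d = 165.
Repeated squaring mod 661: 422^1 ≡ 422, 422^2 ≡ 275, 422^4 ≡ 271, 422^8 ≡ 70, 422^16 ≡ 273, 422^32 ≡ 497, 422^64 ≡ 456, 422^128 ≡ 382.
165 = 128 + 32 + 4 + 1, so 422^165 ≡ 382·497·271·422 ≡ 1 (mod 661).

1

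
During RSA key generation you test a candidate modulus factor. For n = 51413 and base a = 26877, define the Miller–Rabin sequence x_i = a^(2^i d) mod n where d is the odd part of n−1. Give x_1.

1

n − 1 = 51412 = 2^2 · 12853, so s = 2 and d = 12853.
By repeated squaring, 26877^12853 ≡ 51412 (mod 51413).
x_0 = 51412.
x_1 = 51412^2 mod 51413 = 1.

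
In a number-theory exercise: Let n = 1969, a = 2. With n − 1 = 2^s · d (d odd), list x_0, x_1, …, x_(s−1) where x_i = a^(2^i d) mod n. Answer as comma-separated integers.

1823, 1626, 1478, 863

n − 1 = 1968 = 2^4 · 123, so s = 4 and d = 123.
x_0 = 2^123 mod 1969 = 1823.
x_1 = 1823^2 mod 1969 = 1626.
x_2 = 1626^2 mod 1969 = 1478.
x_3 = 1478^2 mod 1969 = 863.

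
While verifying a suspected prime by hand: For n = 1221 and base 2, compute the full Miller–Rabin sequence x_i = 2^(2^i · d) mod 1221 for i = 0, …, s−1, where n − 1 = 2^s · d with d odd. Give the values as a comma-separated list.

n − 1 = 1220 = 2^2 · 305, so s = 2 and d = 305.
x_0 = 2^305 mod 1221 = 758.
x_1 = 758^2 mod 1221 = 694.

758, 694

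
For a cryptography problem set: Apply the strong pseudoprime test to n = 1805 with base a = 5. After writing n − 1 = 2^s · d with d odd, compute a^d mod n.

1430

n − 1 = 1804 = 2^2 · 451, so s = 2 and d = 451.
Repeated squaring mod 1805: 5^1 ≡ 5, 5^2 ≡ 25, 5^4 ≡ 625, 5^8 ≡ 745, 5^16 ≡ 890, 5^32 ≡ 1510, 5^64 ≡ 385, 5^128 ≡ 215, 5^256 ≡ 1100.
451 = 256 + 128 + 64 + 2 + 1, so 5^451 ≡ 1100·215·385·25·5 ≡ 1430 (mod 1805).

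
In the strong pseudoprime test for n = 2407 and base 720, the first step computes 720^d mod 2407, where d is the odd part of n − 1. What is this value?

n − 1 = 2406 = 2^1 · 1203, so s = 1 and d = 1203.
720^1203 mod 2407 = 661.

661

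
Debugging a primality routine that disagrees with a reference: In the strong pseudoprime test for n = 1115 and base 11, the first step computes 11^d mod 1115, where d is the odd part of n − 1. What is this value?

n − 1 = 1114 = 2^1 · 557, so s = 1 and d = 557.
11^557 mod 1115 = 771.

771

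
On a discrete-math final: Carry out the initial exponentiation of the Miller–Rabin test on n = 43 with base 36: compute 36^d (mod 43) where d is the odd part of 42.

1

n − 1 = 42 = 2^1 · 21, so s = 1 and d = 21.
Repeated squaring mod 43: 36^1 ≡ 36, 36^2 ≡ 6, 36^4 ≡ 36, 36^8 ≡ 6, 36^16 ≡ 36.
21 = 16 + 4 + 1, so 36^21 ≡ 36·36·36 ≡ 1 (mod 43).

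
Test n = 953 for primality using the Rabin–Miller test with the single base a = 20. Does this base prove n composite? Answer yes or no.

no

n − 1 = 952 = 2^3 · 119, so s = 3 and d = 119.
x_0 = 20^119 mod 953 = 336.
x_0 is neither 1 nor 952, so continue squaring.
x_1 = 336^2 mod 953 = 442.
x_2 = 442^2 mod 953 = 952.
x_2 ≡ −1, so 20 is not a witness.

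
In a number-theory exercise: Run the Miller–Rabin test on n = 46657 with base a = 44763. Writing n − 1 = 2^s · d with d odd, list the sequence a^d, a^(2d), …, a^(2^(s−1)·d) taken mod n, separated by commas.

39922, 9621, 42810, 9140, 23570, 1

n − 1 = 46656 = 2^6 · 729, so s = 6 and d = 729.
x_0 = 44763^729 mod 46657 = 39922.
x_1 = 39922^2 mod 46657 = 9621.
x_2 = 9621^2 mod 46657 = 42810.
x_3 = 42810^2 mod 46657 = 9140.
x_4 = 9140^2 mod 46657 = 23570.
x_5 = 23570^2 mod 46657 = 1.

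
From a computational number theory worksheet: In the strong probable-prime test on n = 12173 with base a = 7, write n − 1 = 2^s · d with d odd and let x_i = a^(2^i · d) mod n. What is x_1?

n − 1 = 12172 = 2^2 · 3043, so s = 2 and d = 3043.
Repeated squaring mod 12173: 7^1 ≡ 7, 7^2 ≡ 49, 7^4 ≡ 2401, 7^8 ≡ 6972, 7^16 ≡ 1995, 7^32 ≡ 11627, 7^64 ≡ 5964, 7^128 ≡ 11963, 7^256 ≡ 7581, 7^512 ≡ 2828, 7^1024 ≡ 12096, 7^2048 ≡ 5929.
3043 = 2048 + 512 + 256 + 128 + 64 + 32 + 2 + 1, so 7^3043 ≡ 5929·2828·7581·11963·5964·11627·49·7 ≡ 1043 (mod 12173).
x_0 = 1043.
x_1 = 1043^2 mod 12173 = 4452.

4452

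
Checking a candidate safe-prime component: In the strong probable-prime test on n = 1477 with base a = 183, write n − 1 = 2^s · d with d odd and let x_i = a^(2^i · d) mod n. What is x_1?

414

n − 1 = 1476 = 2^2 · 369, so s = 2 and d = 369.
x_0 = 183^369 mod 1477 = 869.
x_1 = 869^2 mod 1477 = 414.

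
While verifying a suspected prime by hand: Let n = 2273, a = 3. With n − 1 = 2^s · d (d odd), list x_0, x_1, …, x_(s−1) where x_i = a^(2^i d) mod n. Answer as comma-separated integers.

n − 1 = 2272 = 2^5 · 71, so s = 5 and d = 71.
x_0 = 3^71 mod 2273 = 1100.
x_1 = 1100^2 mod 2273 = 764.
x_2 = 764^2 mod 2273 = 1808.
x_3 = 1808^2 mod 2273 = 290.
x_4 = 290^2 mod 2273 = 2272.

1100, 764, 1808, 290, 2272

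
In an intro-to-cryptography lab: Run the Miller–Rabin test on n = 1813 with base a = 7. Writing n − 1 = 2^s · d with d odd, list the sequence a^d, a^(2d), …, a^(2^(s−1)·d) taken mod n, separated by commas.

343, 1617

n − 1 = 1812 = 2^2 · 453, so s = 2 and d = 453.
x_0 = 7^453 mod 1813 = 343.
x_1 = 343^2 mod 1813 = 1617.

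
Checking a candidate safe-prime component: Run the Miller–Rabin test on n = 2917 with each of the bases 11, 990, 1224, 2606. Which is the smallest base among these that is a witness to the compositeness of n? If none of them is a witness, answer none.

n − 1 = 2916 = 2^2 · 729, so s = 2 and d = 729.
Base 11: x_0 = 11^729 mod 2917 = 54. x_0 is neither 1 nor 2916, so continue squaring. x_1 = 54^2 mod 2917 = 2916. x_1 ≡ −1, so 11 is not a witness.
Base 990: x_0 = 990^729 mod 2917 = 2863. x_0 is neither 1 nor 2916, so continue squaring. x_1 = 2863^2 mod 2917 = 2916. x_1 ≡ −1, so 990 is not a witness.
Base 1224: x_0 = 1224^729 mod 2917 = 1. x_0 = 1, so 1224 is not a witness.
Base 2606: x_0 = 2606^729 mod 2917 = 54. x_0 is neither 1 nor 2916, so continue squaring. x_1 = 54^2 mod 2917 = 2916. x_1 ≡ −1, so 2606 is not a witness.
No listed base is a witness for 2917.

none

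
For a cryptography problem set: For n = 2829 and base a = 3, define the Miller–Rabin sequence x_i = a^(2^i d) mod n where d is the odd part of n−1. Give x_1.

n − 1 = 2828 = 2^2 · 707, so s = 2 and d = 707.
x_0 = 3^707 mod 2829 = 27.
x_1 = 27^2 mod 2829 = 729.

729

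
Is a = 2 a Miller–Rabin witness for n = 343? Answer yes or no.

n − 1 = 342 = 2^1 · 171, so s = 1 and d = 171.
x_0 = 2^171 mod 343 = 57.
x_0 ∉ {1, 342} and s = 1, so 2 is a Miller–Rabin witness and 343 is composite.

yes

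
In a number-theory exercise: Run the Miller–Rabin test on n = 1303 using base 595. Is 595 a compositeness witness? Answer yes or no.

n − 1 = 1302 = 2^1 · 651, so s = 1 and d = 651.
Repeated squaring mod 1303: 595^1 ≡ 595, 595^2 ≡ 912, 595^4 ≡ 430, 595^8 ≡ 1177, 595^16 ≡ 240, 595^32 ≡ 268, 595^64 ≡ 159, 595^128 ≡ 524, 595^256 ≡ 946, 595^512 ≡ 1058.
651 = 512 + 128 + 8 + 2 + 1, so 595^651 ≡ 1058·524·1177·912·595 ≡ 1302 (mod 1303).
x_0 = 595^651 mod 1303 = 1302.
x_0 = 1302 ≡ −1, so 595 is not a witness.

no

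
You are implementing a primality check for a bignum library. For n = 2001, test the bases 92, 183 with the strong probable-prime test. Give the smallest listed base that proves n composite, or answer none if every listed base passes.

n − 1 = 2000 = 2^4 · 125, so s = 4 and d = 125.
Base 92: x_0 = 92^125 mod 2001 = 644. x_0 is neither 1 nor 2000, so continue squaring. x_1 = 644^2 mod 2001 = 529. x_2 = 529^2 mod 2001 = 1702. x_3 = 1702^2 mod 2001 = 1357. Reached i = s−1 = 3 without hitting −1: 92 is a Miller–Rabin witness and 2001 is composite.
Base 183: x_0 = 183^125 mod 2001 = 390. x_0 is neither 1 nor 2000, so continue squaring. x_1 = 390^2 mod 2001 = 24. x_2 = 24^2 mod 2001 = 576. x_3 = 576^2 mod 2001 = 1611. Reached i = s−1 = 3 without hitting −1: 183 is a Miller–Rabin witness and 2001 is composite.
The smallest witness among the given bases is 92.

92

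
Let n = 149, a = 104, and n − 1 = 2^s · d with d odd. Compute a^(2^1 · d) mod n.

n − 1 = 148 = 2^2 · 37, so s = 2 and d = 37.
x_0 = 104^37 mod 149 = 1.
x_1 = 1^2 mod 149 = 1.

1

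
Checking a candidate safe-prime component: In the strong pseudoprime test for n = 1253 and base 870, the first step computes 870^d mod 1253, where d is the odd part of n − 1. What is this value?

n − 1 = 1252 = 2^2 · 313, so s = 2 and d = 313.
Repeated squaring mod 1253: 870^1 ≡ 870, 870^2 ≡ 88, 870^4 ≡ 226, 870^8 ≡ 956, 870^16 ≡ 499, 870^32 ≡ 907, 870^64 ≡ 681, 870^128 ≡ 151, 870^256 ≡ 247.
313 = 256 + 32 + 16 + 8 + 1, so 870^313 ≡ 247·907·499·956·870 ≡ 233 (mod 1253).

233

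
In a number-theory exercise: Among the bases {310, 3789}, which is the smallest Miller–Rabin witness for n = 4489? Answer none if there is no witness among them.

n − 1 = 4488 = 2^3 · 561, so s = 3 and d = 561.
Base 310: x_0 = 310^561 mod 4489 = 4488. x_0 = 4488 ≡ −1, so 310 is not a witness.
Base 3789: x_0 = 3789^561 mod 4489 = 1. x_0 = 1, so 3789 is not a witness.
No listed base is a witness for 4489.

none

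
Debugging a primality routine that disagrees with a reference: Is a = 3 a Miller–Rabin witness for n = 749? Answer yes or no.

yes

n − 1 = 748 = 2^2 · 187, so s = 2 and d = 187.
x_0 = 3^187 mod 749 = 374.
x_0 is neither 1 nor 748, so continue squaring.
x_1 = 374^2 mod 749 = 562.
Reached i = s−1 = 1 without hitting −1: 3 is a Miller–Rabin witness and 749 is composite.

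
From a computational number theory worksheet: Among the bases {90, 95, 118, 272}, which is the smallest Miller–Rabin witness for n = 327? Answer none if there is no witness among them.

n − 1 = 326 = 2^1 · 163, so s = 1 and d = 163.
Base 90: x_0 = 90^163 mod 327 = 237. x_0 ∉ {1, 326} and s = 1, so 90 is a Miller–Rabin witness and 327 is composite.
Base 95: x_0 = 95^163 mod 327 = 14. x_0 ∉ {1, 326} and s = 1, so 95 is a Miller–Rabin witness and 327 is composite.
Base 118: x_0 = 118^163 mod 327 = 118. x_0 ∉ {1, 326} and s = 1, so 118 is a Miller–Rabin witness and 327 is composite.
Base 272: x_0 = 272^163 mod 327 = 164. x_0 ∉ {1, 326} and s = 1, so 272 is a Miller–Rabin witness and 327 is composite.
The smallest witness among the given bases is 90.

90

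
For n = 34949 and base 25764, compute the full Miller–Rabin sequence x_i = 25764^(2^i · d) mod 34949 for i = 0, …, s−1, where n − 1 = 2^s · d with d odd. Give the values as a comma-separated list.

n − 1 = 34948 = 2^2 · 8737, so s = 2 and d = 8737.
x_0 = 25764^8737 mod 34949 = 1.
x_1 = 1^2 mod 34949 = 1.

1, 1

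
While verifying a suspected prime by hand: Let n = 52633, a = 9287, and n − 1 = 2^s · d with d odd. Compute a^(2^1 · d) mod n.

1

n − 1 = 52632 = 2^3 · 6579, so s = 3 and d = 6579.
x_0 = 9287^6579 mod 52633 = 37596.
x_1 = 37596^2 mod 52633 = 1.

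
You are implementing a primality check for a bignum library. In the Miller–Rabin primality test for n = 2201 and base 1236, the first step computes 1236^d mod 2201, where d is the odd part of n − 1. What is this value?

1394

n − 1 = 2200 = 2^3 · 275, so s = 3 and d = 275.
1236^275 mod 2201 = 1394.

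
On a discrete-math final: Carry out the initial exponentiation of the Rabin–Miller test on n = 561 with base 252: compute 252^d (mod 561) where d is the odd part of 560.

483

n − 1 = 560 = 2^4 · 35, so s = 4 and d = 35.
252^35 mod 561 = 483.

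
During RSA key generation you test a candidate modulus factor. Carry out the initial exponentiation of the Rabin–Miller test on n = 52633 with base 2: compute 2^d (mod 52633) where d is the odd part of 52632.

n − 1 = 52632 = 2^3 · 6579, so s = 3 and d = 6579.
2^6579 mod 52633 = 1.

1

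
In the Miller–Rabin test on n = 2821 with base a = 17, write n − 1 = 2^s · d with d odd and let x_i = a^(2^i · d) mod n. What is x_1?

n − 1 = 2820 = 2^2 · 705, so s = 2 and d = 705.
By repeated squaring, 17^705 ≡ 2820 (mod 2821).
x_0 = 2820.
x_1 = 2820^2 mod 2821 = 1.

1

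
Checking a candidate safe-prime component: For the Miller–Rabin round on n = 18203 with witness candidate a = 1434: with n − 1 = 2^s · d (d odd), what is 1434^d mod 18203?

n − 1 = 18202 = 2^1 · 9101, so s = 1 and d = 9101.
Repeated squaring mod 18203: 1434^1 ≡ 1434, 1434^2 ≡ 17620, 1434^4 ≡ 12235, 1434^8 ≡ 11956, 1434^16 ≡ 15980, 1434^32 ≡ 8716, 1434^64 ≡ 7537, 1434^128 ≡ 13009, 1434^256 ≡ 790, 1434^512 ≡ 5198, 1434^1024 ≡ 5952, 1434^2048 ≡ 3266, 1434^4096 ≡ 18001, 1434^8192 ≡ 4398.
9101 = 8192 + 512 + 256 + 128 + 8 + 4 + 1, so 1434^9101 ≡ 4398·5198·790·13009·11956·12235·1434 ≡ 10082 (mod 18203).

10082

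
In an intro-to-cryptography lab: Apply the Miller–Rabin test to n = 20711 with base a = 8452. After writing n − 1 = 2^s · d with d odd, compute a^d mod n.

n − 1 = 20710 = 2^1 · 10355, so s = 1 and d = 10355.
Repeated squaring mod 20711: 8452^1 ≡ 8452, 8452^2 ≡ 4065, 8452^4 ≡ 17558, 8452^8 ≡ 129, 8452^16 ≡ 16641, 8452^32 ≡ 16811, 8452^64 ≡ 8126, 8452^128 ≡ 5208, 8452^256 ≡ 12565, 8452^512 ≡ 19983, 8452^1024 ≡ 12209, 8452^2048 ≡ 2614, 8452^4096 ≡ 19077, 8452^8192 ≡ 18948.
10355 = 8192 + 2048 + 64 + 32 + 16 + 2 + 1, so 8452^10355 ≡ 18948·2614·8126·16811·16641·4065·8452 ≡ 3677 (mod 20711).

3677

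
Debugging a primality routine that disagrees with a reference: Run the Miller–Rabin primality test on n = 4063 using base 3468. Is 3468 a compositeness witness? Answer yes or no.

n − 1 = 4062 = 2^1 · 2031, so s = 1 and d = 2031.
x_0 = 3468^2031 mod 4063 = 765.
x_0 ∉ {1, 4062} and s = 1, so 3468 is a Miller–Rabin witness and 4063 is composite.

yes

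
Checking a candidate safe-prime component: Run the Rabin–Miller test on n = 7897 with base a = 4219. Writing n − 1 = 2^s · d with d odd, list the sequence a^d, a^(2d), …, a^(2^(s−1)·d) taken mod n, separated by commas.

n − 1 = 7896 = 2^3 · 987, so s = 3 and d = 987.
x_0 = 4219^987 mod 7897 = 5782.
x_1 = 5782^2 mod 7897 = 3523.
x_2 = 3523^2 mod 7897 = 5342.

5782, 3523, 5342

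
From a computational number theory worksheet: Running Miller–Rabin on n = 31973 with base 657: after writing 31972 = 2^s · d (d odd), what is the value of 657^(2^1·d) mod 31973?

1

n − 1 = 31972 = 2^2 · 7993, so s = 2 and d = 7993.
Repeated squaring mod 31973: 657^1 ≡ 657, 657^2 ≡ 16000, 657^4 ≡ 24162, 657^8 ≡ 7237, 657^16 ≡ 2395, 657^32 ≡ 12858, 657^64 ≡ 27754, 657^128 ≡ 22973, 657^256 ≡ 12391, 657^512 ≡ 2535, 657^1024 ≡ 31625, 657^2048 ≡ 25185, 657^4096 ≡ 3851.
7993 = 4096 + 2048 + 1024 + 512 + 256 + 32 + 16 + 8 + 1, so 657^7993 ≡ 3851·25185·31625·2535·12391·12858·2395·7237·657 ≡ 1 (mod 31973).
x_0 = 1.
x_1 = 1^2 mod 31973 = 1.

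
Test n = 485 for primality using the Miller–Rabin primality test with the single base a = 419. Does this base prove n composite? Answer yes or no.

yes

n − 1 = 484 = 2^2 · 121, so s = 2 and d = 121.
x_0 = 419^121 mod 485 = 454.
x_0 is neither 1 nor 484, so continue squaring.
x_1 = 454^2 mod 485 = 476.
Reached i = s−1 = 1 without hitting −1: 419 is a Miller–Rabin witness and 485 is composite.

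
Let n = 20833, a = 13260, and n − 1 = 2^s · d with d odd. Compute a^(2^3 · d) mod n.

n − 1 = 20832 = 2^5 · 651, so s = 5 and d = 651.
x_0 = 13260^651 mod 20833 = 8655.
x_1 = 8655^2 mod 20833 = 14390.
x_2 = 14390^2 mod 20833 = 12913.
x_3 = 12913^2 mod 20833 = 19070.

19070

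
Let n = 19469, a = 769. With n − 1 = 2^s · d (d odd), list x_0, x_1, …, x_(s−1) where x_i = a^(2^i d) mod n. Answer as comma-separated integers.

n − 1 = 19468 = 2^2 · 4867, so s = 2 and d = 4867.
x_0 = 769^4867 mod 19469 = 312.
x_1 = 312^2 mod 19469 = 19468.

312, 19468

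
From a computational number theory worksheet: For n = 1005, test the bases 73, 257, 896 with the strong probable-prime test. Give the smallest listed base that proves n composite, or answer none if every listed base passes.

73

n − 1 = 1004 = 2^2 · 251, so s = 2 and d = 251.
Base 73: x_0 = 73^251 mod 1005 = 457. x_0 is neither 1 nor 1004, so continue squaring. x_1 = 457^2 mod 1005 = 814. Reached i = s−1 = 1 without hitting −1: 73 is a Miller–Rabin witness and 1005 is composite.
Base 257: x_0 = 257^251 mod 1005 = 173. x_0 is neither 1 nor 1004, so continue squaring. x_1 = 173^2 mod 1005 = 784. Reached i = s−1 = 1 without hitting −1: 257 is a Miller–Rabin witness and 1005 is composite.
Base 896: x_0 = 896^251 mod 1005 = 131. x_0 is neither 1 nor 1004, so continue squaring. x_1 = 131^2 mod 1005 = 76. Reached i = s−1 = 1 without hitting −1: 896 is a Miller–Rabin witness and 1005 is composite.
The smallest witness among the given bases is 73.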